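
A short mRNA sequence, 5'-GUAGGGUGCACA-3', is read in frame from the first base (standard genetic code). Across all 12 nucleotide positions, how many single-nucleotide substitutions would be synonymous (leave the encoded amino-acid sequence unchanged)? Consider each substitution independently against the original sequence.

10

Codon 1 (GUA, Val): 3 synonymous substitutions.
Codon 2 (GGG, Gly): 3 synonymous substitutions.
Codon 3 (UGC, Cys): 1 synonymous substitution.
Codon 4 (ACA, Thr): 3 synonymous substitutions.
Total: 3 + 3 + 1 + 3 = 10.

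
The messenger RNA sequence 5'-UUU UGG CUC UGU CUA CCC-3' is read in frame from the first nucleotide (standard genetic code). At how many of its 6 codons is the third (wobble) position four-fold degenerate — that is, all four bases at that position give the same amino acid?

Codon 1 UUU (Phe): third position 2-fold.
Codon 2 UGG (Trp): third position 1-fold.
Codon 3 CUC (Leu): third position 4-fold.
Codon 4 UGU (Cys): third position 2-fold.
Codon 5 CUA (Leu): third position 4-fold.
Codon 6 CCC (Pro): third position 4-fold.
Four-fold degenerate third positions: 3.

3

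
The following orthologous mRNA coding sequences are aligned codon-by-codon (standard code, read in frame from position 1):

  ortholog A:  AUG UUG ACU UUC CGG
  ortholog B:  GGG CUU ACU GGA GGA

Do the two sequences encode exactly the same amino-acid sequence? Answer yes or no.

Codon 1: AUG Met / GGG Gly — nonsynonymous.
Codon 2: UUG Leu / CUU Leu — synonymous.
Codon 3: ACU Thr / ACU Thr — identical.
Codon 4: UUC Phe / GGA Gly — nonsynonymous.
Codon 5: CGG Arg / GGA Gly — nonsynonymous.
Nonsynonymous differences: 3 → different protein.

no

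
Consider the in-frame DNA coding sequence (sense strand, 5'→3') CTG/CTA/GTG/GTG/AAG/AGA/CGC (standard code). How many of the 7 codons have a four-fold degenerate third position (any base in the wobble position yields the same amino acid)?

Codon 1 CTG (Leu): third position 4-fold.
Codon 2 CTA (Leu): third position 4-fold.
Codon 3 GTG (Val): third position 4-fold.
Codon 4 GTG (Val): third position 4-fold.
Codon 5 AAG (Lys): third position 2-fold.
Codon 6 AGA (Arg): third position 2-fold.
Codon 7 CGC (Arg): third position 4-fold.
Four-fold degenerate third positions: 5.

5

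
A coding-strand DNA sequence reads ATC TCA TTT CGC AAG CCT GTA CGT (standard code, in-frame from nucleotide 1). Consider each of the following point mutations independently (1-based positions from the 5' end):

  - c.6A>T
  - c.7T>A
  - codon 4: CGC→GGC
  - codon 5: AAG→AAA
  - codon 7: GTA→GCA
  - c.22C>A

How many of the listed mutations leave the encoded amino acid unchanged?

2

Codon 2: TCA (Ser) → TCT (Ser) — synonymous.
Codon 3: TTT (Phe) → ATT (Ile) — missense.
Codon 4: CGC (Arg) → GGC (Gly) — missense.
Codon 5: AAG (Lys) → AAA (Lys) — synonymous.
Codon 7: GTA (Val) → GCA (Ala) — missense.
Codon 8: CGT (Arg) → AGT (Ser) — missense.
Synonymous: 2 of 6.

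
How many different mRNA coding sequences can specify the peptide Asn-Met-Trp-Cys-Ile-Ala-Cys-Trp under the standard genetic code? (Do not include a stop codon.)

96

Asn: 2 codons.
Met: 1 codon.
Trp: 1 codon.
Cys: 2 codons.
Ile: 3 codons.
Ala: 4 codons.
Cys: 2 codons.
Trp: 1 codon.
2 × 1 × 1 × 2 × 3 × 4 × 2 × 1 = 96.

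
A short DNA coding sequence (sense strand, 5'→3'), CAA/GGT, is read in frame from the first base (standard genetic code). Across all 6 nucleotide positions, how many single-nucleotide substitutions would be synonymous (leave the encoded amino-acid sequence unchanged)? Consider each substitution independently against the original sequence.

4

Codon 1 (CAA, Gln): 1 synonymous substitution.
Codon 2 (GGT, Gly): 3 synonymous substitutions.
Total: 1 + 3 = 4.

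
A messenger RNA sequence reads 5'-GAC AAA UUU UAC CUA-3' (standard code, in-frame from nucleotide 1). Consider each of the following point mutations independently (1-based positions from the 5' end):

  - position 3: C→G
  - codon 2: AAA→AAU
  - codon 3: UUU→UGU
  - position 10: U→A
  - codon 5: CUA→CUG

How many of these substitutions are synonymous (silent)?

Codon 1: GAC (Asp) → GAG (Glu) — missense.
Codon 2: AAA (Lys) → AAU (Asn) — missense.
Codon 3: UUU (Phe) → UGU (Cys) — missense.
Codon 4: UAC (Tyr) → AAC (Asn) — missense.
Codon 5: CUA (Leu) → CUG (Leu) — synonymous.
Synonymous: 1 of 5.

1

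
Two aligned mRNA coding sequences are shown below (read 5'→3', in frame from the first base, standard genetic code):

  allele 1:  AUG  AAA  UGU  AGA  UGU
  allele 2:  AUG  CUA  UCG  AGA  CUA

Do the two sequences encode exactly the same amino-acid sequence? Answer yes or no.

no

Codon 1: AUG Met / AUG Met — identical.
Codon 2: AAA Lys / CUA Leu — nonsynonymous.
Codon 3: UGU Cys / UCG Ser — nonsynonymous.
Codon 4: AGA Arg / AGA Arg — identical.
Codon 5: UGU Cys / CUA Leu — nonsynonymous.
Nonsynonymous differences: 3 → different protein.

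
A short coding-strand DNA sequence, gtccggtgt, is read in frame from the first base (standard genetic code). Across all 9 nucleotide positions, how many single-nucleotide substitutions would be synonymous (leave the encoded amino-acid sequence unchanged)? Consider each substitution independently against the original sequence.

Codon 1 (GTC, Val): 3 synonymous substitutions.
Codon 2 (CGG, Arg): 4 synonymous substitutions.
Codon 3 (TGT, Cys): 1 synonymous substitution.
Total: 3 + 4 + 1 = 8.

8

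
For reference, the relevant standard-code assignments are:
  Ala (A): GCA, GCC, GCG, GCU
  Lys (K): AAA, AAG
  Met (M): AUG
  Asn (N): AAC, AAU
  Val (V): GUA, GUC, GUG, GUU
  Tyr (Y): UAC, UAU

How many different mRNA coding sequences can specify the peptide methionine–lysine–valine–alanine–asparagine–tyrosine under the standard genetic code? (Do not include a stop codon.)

Met: 1 codon.
Lys: 2 codons.
Val: 4 codons.
Ala: 4 codons.
Asn: 2 codons.
Tyr: 2 codons.
1 × 2 × 4 × 4 × 2 × 2 = 128.

128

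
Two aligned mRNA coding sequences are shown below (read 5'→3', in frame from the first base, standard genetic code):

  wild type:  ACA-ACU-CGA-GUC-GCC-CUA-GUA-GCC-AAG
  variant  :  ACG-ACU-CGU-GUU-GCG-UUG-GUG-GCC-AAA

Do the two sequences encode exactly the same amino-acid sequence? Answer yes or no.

Codon 1: ACA Thr / ACG Thr — synonymous.
Codon 2: ACU Thr / ACU Thr — identical.
Codon 3: CGA Arg / CGU Arg — synonymous.
Codon 4: GUC Val / GUU Val — synonymous.
Codon 5: GCC Ala / GCG Ala — synonymous.
Codon 6: CUA Leu / UUG Leu — synonymous.
Codon 7: GUA Val / GUG Val — synonymous.
Codon 8: GCC Ala / GCC Ala — identical.
Codon 9: AAG Lys / AAA Lys — synonymous.
Nonsynonymous differences: 0 → same protein.

yes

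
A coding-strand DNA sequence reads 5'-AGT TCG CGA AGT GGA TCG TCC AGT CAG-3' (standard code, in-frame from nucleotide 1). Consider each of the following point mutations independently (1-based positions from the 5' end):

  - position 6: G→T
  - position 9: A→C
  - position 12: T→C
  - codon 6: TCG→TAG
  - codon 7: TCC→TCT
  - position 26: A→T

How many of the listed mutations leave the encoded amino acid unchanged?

Codon 2: TCG (Ser) → TCT (Ser) — synonymous.
Codon 3: CGA (Arg) → CGC (Arg) — synonymous.
Codon 4: AGT (Ser) → AGC (Ser) — synonymous.
Codon 6: TCG (Ser) → TAG (Stop) — nonsense.
Codon 7: TCC (Ser) → TCT (Ser) — synonymous.
Codon 9: CAG (Gln) → CTG (Leu) — missense.
Synonymous: 4 of 6.

4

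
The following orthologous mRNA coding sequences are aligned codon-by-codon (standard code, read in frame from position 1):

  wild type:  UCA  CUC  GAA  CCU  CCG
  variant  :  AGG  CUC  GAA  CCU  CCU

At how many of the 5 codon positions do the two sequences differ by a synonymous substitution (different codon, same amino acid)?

1

Codon 1: UCA Ser / AGG Arg — nonsynonymous.
Codon 2: CUC Leu / CUC Leu — identical.
Codon 3: GAA Glu / GAA Glu — identical.
Codon 4: CCU Pro / CCU Pro — identical.
Codon 5: CCG Pro / CCU Pro — synonymous.
Synonymous differences: 1.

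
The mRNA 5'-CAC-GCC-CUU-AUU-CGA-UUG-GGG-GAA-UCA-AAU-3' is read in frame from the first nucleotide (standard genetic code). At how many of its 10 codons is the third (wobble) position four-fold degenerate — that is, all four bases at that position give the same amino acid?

Codon 1 CAC (His): third position 2-fold.
Codon 2 GCC (Ala): third position 4-fold.
Codon 3 CUU (Leu): third position 4-fold.
Codon 4 AUU (Ile): third position 3-fold.
Codon 5 CGA (Arg): third position 4-fold.
Codon 6 UUG (Leu): third position 2-fold.
Codon 7 GGG (Gly): third position 4-fold.
Codon 8 GAA (Glu): third position 2-fold.
Codon 9 UCA (Ser): third position 4-fold.
Codon 10 AAU (Asn): third position 2-fold.
Four-fold degenerate third positions: 5.

5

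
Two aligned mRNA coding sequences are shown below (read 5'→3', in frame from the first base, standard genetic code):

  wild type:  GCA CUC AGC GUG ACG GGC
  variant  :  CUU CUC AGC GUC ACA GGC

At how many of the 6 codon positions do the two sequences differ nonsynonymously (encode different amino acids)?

Codon 1: GCA Ala / CUU Leu — nonsynonymous.
Codon 2: CUC Leu / CUC Leu — identical.
Codon 3: AGC Ser / AGC Ser — identical.
Codon 4: GUG Val / GUC Val — synonymous.
Codon 5: ACG Thr / ACA Thr — synonymous.
Codon 6: GGC Gly / GGC Gly — identical.
Nonsynonymous differences: 1.

1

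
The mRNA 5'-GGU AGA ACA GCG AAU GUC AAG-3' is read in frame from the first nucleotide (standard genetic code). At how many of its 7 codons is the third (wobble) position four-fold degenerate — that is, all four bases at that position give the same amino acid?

Codon 1 GGU (Gly): third position 4-fold.
Codon 2 AGA (Arg): third position 2-fold.
Codon 3 ACA (Thr): third position 4-fold.
Codon 4 GCG (Ala): third position 4-fold.
Codon 5 AAU (Asn): third position 2-fold.
Codon 6 GUC (Val): third position 4-fold.
Codon 7 AAG (Lys): third position 2-fold.
Four-fold degenerate third positions: 4.

4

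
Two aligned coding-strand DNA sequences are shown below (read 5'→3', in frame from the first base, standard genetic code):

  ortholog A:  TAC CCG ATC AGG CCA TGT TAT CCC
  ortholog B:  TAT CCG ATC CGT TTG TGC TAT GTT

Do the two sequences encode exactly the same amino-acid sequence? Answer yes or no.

Codon 1: TAC Tyr / TAT Tyr — synonymous.
Codon 2: CCG Pro / CCG Pro — identical.
Codon 3: ATC Ile / ATC Ile — identical.
Codon 4: AGG Arg / CGT Arg — synonymous.
Codon 5: CCA Pro / TTG Leu — nonsynonymous.
Codon 6: TGT Cys / TGC Cys — synonymous.
Codon 7: TAT Tyr / TAT Tyr — identical.
Codon 8: CCC Pro / GTT Val — nonsynonymous.
Nonsynonymous differences: 2 → different protein.

no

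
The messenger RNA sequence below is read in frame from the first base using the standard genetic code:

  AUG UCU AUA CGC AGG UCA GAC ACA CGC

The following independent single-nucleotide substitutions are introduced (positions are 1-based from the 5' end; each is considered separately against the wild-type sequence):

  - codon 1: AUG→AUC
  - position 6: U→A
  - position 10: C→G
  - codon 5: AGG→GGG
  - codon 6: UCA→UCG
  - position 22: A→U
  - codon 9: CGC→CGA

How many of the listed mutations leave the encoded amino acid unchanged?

3

Codon 1: AUG (Met) → AUC (Ile) — missense.
Codon 2: UCU (Ser) → UCA (Ser) — synonymous.
Codon 4: CGC (Arg) → GGC (Gly) — missense.
Codon 5: AGG (Arg) → GGG (Gly) — missense.
Codon 6: UCA (Ser) → UCG (Ser) — synonymous.
Codon 8: ACA (Thr) → UCA (Ser) — missense.
Codon 9: CGC (Arg) → CGA (Arg) — synonymous.
Synonymous: 3 of 7.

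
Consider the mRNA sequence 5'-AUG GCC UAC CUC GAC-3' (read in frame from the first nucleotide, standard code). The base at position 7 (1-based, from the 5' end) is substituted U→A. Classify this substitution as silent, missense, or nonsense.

missense

Position 7 falls in codon 3: UAC → Tyr.
After the substitution the codon is AAC → Asn.
Tyr ≠ Asn, so this is a missense mutation.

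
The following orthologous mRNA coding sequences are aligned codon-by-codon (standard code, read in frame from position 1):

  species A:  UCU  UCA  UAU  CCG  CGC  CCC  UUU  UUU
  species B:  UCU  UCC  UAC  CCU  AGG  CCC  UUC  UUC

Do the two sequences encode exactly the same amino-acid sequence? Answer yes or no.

Codon 1: UCU Ser / UCU Ser — identical.
Codon 2: UCA Ser / UCC Ser — synonymous.
Codon 3: UAU Tyr / UAC Tyr — synonymous.
Codon 4: CCG Pro / CCU Pro — synonymous.
Codon 5: CGC Arg / AGG Arg — synonymous.
Codon 6: CCC Pro / CCC Pro — identical.
Codon 7: UUU Phe / UUC Phe — synonymous.
Codon 8: UUU Phe / UUC Phe — synonymous.
Nonsynonymous differences: 0 → same protein.

yes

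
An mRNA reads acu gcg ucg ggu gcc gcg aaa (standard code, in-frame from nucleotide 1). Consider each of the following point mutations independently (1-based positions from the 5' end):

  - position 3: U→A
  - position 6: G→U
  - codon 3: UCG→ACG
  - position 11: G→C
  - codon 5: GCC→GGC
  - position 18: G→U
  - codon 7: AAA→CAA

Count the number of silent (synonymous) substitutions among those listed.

3

Codon 1: ACU (Thr) → ACA (Thr) — synonymous.
Codon 2: GCG (Ala) → GCU (Ala) — synonymous.
Codon 3: UCG (Ser) → ACG (Thr) — missense.
Codon 4: GGU (Gly) → GCU (Ala) — missense.
Codon 5: GCC (Ala) → GGC (Gly) — missense.
Codon 6: GCG (Ala) → GCU (Ala) — synonymous.
Codon 7: AAA (Lys) → CAA (Gln) — missense.
Synonymous: 3 of 7.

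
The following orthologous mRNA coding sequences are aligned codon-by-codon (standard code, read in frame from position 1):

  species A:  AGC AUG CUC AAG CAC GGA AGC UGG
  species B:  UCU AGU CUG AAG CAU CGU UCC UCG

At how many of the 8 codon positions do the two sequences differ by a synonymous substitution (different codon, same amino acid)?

4

Codon 1: AGC Ser / UCU Ser — synonymous.
Codon 2: AUG Met / AGU Ser — nonsynonymous.
Codon 3: CUC Leu / CUG Leu — synonymous.
Codon 4: AAG Lys / AAG Lys — identical.
Codon 5: CAC His / CAU His — synonymous.
Codon 6: GGA Gly / CGU Arg — nonsynonymous.
Codon 7: AGC Ser / UCC Ser — synonymous.
Codon 8: UGG Trp / UCG Ser — nonsynonymous.
Synonymous differences: 4.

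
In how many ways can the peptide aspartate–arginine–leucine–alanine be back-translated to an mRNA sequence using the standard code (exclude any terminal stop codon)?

288

Asp: 2 codons.
Arg: 6 codons.
Leu: 6 codons.
Ala: 4 codons.
2 × 6 × 6 × 4 = 288.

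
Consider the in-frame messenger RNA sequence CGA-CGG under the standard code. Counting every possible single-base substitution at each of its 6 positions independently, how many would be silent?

Codon 1 (CGA, Arg): 4 synonymous substitutions.
Codon 2 (CGG, Arg): 4 synonymous substitutions.
Total: 4 + 4 = 8.

8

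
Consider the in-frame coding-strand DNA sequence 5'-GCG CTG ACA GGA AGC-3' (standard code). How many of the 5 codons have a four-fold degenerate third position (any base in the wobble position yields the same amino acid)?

4

Codon 1 GCG (Ala): third position 4-fold.
Codon 2 CTG (Leu): third position 4-fold.
Codon 3 ACA (Thr): third position 4-fold.
Codon 4 GGA (Gly): third position 4-fold.
Codon 5 AGC (Ser): third position 2-fold.
Four-fold degenerate third positions: 4.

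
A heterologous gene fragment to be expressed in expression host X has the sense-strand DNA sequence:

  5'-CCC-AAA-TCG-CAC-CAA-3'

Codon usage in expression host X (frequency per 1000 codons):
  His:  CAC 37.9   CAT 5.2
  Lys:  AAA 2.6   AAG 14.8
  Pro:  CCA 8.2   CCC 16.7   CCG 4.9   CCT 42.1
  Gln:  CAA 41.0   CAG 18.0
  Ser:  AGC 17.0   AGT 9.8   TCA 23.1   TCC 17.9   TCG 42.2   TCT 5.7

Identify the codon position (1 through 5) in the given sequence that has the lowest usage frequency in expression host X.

2

Codon 1 CCC (Pro): 16.7 per 1000.
Codon 2 AAA (Lys): 2.6 per 1000.
Codon 3 TCG (Ser): 42.2 per 1000.
Codon 4 CAC (His): 37.9 per 1000.
Codon 5 CAA (Gln): 41.0 per 1000.
Lowest frequency is 2.6 at codon 2.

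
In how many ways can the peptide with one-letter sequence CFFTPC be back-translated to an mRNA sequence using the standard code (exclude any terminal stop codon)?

Cys: 2 codons.
Phe: 2 codons.
Phe: 2 codons.
Thr: 4 codons.
Pro: 4 codons.
Cys: 2 codons.
2 × 2 × 2 × 4 × 4 × 2 = 256.

256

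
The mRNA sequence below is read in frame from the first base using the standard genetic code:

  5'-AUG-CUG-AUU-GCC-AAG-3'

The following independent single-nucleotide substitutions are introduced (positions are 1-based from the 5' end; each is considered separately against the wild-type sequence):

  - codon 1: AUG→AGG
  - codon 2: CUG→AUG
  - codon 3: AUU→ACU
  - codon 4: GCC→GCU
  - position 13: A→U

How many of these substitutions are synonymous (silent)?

Codon 1: AUG (Met) → AGG (Arg) — missense.
Codon 2: CUG (Leu) → AUG (Met) — missense.
Codon 3: AUU (Ile) → ACU (Thr) — missense.
Codon 4: GCC (Ala) → GCU (Ala) — synonymous.
Codon 5: AAG (Lys) → UAG (Stop) — nonsense.
Synonymous: 1 of 5.

1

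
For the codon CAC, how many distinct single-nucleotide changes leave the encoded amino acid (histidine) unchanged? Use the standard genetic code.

1

Position 1: none → 0 synonymous.
Position 2: none → 0 synonymous.
Position 3: CAU → 1 synonymous.
Total: 0 + 0 + 1 = 1.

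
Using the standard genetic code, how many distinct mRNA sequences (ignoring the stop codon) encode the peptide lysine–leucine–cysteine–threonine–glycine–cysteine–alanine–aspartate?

6144

Lys: 2 codons.
Leu: 6 codons.
Cys: 2 codons.
Thr: 4 codons.
Gly: 4 codons.
Cys: 2 codons.
Ala: 4 codons.
Asp: 2 codons.
2 × 6 × 2 × 4 × 4 × 2 × 4 × 2 = 6144.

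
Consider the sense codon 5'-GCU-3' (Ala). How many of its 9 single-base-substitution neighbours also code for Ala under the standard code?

3

Position 1: none → 0 synonymous.
Position 2: none → 0 synonymous.
Position 3: GCC, GCA, GCG → 3 synonymous.
Total: 0 + 0 + 3 = 3.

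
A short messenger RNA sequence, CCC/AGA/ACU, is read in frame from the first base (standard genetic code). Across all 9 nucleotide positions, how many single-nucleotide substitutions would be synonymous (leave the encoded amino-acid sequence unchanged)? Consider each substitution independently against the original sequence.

8

Codon 1 (CCC, Pro): 3 synonymous substitutions.
Codon 2 (AGA, Arg): 2 synonymous substitutions.
Codon 3 (ACU, Thr): 3 synonymous substitutions.
Total: 3 + 2 + 3 = 8.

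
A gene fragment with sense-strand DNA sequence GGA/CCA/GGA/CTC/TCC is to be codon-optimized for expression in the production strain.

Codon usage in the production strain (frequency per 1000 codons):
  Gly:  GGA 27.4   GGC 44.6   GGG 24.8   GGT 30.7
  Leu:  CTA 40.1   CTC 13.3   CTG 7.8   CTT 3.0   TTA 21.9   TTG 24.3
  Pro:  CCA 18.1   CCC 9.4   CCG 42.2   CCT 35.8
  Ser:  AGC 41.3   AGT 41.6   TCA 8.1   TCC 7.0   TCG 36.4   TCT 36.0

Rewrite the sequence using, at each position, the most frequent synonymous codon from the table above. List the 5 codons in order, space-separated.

GGC CCG GGC CTA AGT

Codon 1 (Gly): best is GGC at 44.6.
Codon 2 (Pro): best is CCG at 42.2.
Codon 3 (Gly): best is GGC at 44.6.
Codon 4 (Leu): best is CTA at 40.1.
Codon 5 (Ser): best is AGT at 41.6.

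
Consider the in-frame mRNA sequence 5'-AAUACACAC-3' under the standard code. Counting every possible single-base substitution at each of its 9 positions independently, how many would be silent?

Codon 1 (AAU, Asn): 1 synonymous substitution.
Codon 2 (ACA, Thr): 3 synonymous substitutions.
Codon 3 (CAC, His): 1 synonymous substitution.
Total: 1 + 3 + 1 = 5.

5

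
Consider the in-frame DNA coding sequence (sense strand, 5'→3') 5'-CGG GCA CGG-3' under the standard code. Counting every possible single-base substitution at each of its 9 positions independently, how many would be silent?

Codon 1 (CGG, Arg): 4 synonymous substitutions.
Codon 2 (GCA, Ala): 3 synonymous substitutions.
Codon 3 (CGG, Arg): 4 synonymous substitutions.
Total: 4 + 3 + 4 = 11.

11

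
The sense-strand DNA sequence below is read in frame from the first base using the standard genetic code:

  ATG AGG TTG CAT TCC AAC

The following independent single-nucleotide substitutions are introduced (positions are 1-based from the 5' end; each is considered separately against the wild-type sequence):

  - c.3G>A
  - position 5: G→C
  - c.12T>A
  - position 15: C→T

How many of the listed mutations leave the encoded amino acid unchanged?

1

Codon 1: ATG (Met) → ATA (Ile) — missense.
Codon 2: AGG (Arg) → ACG (Thr) — missense.
Codon 4: CAT (His) → CAA (Gln) — missense.
Codon 5: TCC (Ser) → TCT (Ser) — synonymous.
Synonymous: 1 of 4.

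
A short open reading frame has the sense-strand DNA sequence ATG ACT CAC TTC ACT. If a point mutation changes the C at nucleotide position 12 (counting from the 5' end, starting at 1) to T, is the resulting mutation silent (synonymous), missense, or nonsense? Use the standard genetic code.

silent

Position 12 falls in codon 4: TTC → Phe.
After the substitution the codon is TTT → Phe.
Both encode Phe, so the change is synonymous.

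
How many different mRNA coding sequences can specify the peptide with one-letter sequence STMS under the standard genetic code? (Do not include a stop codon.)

Ser: 6 codons.
Thr: 4 codons.
Met: 1 codon.
Ser: 6 codons.
6 × 4 × 1 × 6 = 144.

144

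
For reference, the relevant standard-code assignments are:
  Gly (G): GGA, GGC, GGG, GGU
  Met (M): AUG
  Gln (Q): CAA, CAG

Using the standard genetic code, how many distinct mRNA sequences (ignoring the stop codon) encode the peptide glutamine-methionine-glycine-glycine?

Gln: 2 codons.
Met: 1 codon.
Gly: 4 codons.
Gly: 4 codons.
2 × 1 × 4 × 4 = 32.

32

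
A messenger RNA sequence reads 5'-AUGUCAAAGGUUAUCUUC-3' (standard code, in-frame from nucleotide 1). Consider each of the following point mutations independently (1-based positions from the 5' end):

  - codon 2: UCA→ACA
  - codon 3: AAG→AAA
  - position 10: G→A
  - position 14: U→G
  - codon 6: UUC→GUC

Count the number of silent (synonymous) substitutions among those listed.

Codon 2: UCA (Ser) → ACA (Thr) — missense.
Codon 3: AAG (Lys) → AAA (Lys) — synonymous.
Codon 4: GUU (Val) → AUU (Ile) — missense.
Codon 5: AUC (Ile) → AGC (Ser) — missense.
Codon 6: UUC (Phe) → GUC (Val) — missense.
Synonymous: 1 of 5.

1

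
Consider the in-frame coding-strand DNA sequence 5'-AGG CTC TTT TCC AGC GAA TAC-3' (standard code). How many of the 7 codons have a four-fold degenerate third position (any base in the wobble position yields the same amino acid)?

2

Codon 1 AGG (Arg): third position 2-fold.
Codon 2 CTC (Leu): third position 4-fold.
Codon 3 TTT (Phe): third position 2-fold.
Codon 4 TCC (Ser): third position 4-fold.
Codon 5 AGC (Ser): third position 2-fold.
Codon 6 GAA (Glu): third position 2-fold.
Codon 7 TAC (Tyr): third position 2-fold.
Four-fold degenerate third positions: 2.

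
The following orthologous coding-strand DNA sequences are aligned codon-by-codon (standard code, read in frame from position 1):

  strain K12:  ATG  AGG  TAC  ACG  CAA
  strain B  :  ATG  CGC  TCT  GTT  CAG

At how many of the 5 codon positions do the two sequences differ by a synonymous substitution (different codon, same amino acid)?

2

Codon 1: ATG Met / ATG Met — identical.
Codon 2: AGG Arg / CGC Arg — synonymous.
Codon 3: TAC Tyr / TCT Ser — nonsynonymous.
Codon 4: ACG Thr / GTT Val — nonsynonymous.
Codon 5: CAA Gln / CAG Gln — synonymous.
Synonymous differences: 2.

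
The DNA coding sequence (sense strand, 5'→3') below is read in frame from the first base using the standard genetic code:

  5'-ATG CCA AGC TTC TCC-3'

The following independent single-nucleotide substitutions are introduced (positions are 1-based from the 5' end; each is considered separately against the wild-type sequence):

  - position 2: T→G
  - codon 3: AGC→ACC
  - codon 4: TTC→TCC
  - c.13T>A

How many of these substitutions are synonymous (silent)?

Codon 1: ATG (Met) → AGG (Arg) — missense.
Codon 3: AGC (Ser) → ACC (Thr) — missense.
Codon 4: TTC (Phe) → TCC (Ser) — missense.
Codon 5: TCC (Ser) → ACC (Thr) — missense.
Synonymous: 0 of 4.

0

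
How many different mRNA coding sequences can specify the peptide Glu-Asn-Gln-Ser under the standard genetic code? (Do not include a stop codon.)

Glu: 2 codons.
Asn: 2 codons.
Gln: 2 codons.
Ser: 6 codons.
2 × 2 × 2 × 6 = 48.

48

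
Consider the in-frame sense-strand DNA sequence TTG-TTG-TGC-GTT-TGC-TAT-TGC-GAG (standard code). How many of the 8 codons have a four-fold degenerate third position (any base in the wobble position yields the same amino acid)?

1

Codon 1 TTG (Leu): third position 2-fold.
Codon 2 TTG (Leu): third position 2-fold.
Codon 3 TGC (Cys): third position 2-fold.
Codon 4 GTT (Val): third position 4-fold.
Codon 5 TGC (Cys): third position 2-fold.
Codon 6 TAT (Tyr): third position 2-fold.
Codon 7 TGC (Cys): third position 2-fold.
Codon 8 GAG (Glu): third position 2-fold.
Four-fold degenerate third positions: 1.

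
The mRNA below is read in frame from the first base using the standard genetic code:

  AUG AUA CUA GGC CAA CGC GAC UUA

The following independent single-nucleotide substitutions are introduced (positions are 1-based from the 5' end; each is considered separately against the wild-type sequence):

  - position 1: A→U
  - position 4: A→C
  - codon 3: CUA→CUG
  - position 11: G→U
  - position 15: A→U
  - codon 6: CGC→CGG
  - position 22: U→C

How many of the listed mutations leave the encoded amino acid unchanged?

Codon 1: AUG (Met) → UUG (Leu) — missense.
Codon 2: AUA (Ile) → CUA (Leu) — missense.
Codon 3: CUA (Leu) → CUG (Leu) — synonymous.
Codon 4: GGC (Gly) → GUC (Val) — missense.
Codon 5: CAA (Gln) → CAU (His) — missense.
Codon 6: CGC (Arg) → CGG (Arg) — synonymous.
Codon 8: UUA (Leu) → CUA (Leu) — synonymous.
Synonymous: 3 of 7.

3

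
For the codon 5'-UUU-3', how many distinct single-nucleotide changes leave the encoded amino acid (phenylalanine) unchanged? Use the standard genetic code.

1

Position 1: none → 0 synonymous.
Position 2: none → 0 synonymous.
Position 3: UUC → 1 synonymous.
Total: 0 + 0 + 1 = 1.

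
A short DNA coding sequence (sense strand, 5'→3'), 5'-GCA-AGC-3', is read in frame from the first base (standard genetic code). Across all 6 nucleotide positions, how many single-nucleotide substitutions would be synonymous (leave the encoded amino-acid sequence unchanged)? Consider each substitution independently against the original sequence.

4

Codon 1 (GCA, Ala): 3 synonymous substitutions.
Codon 2 (AGC, Ser): 1 synonymous substitution.
Total: 3 + 1 = 4.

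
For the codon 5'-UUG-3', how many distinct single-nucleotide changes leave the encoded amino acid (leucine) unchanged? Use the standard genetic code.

2

Position 1: CUG → 1 synonymous.
Position 2: none → 0 synonymous.
Position 3: UUA → 1 synonymous.
Total: 1 + 0 + 1 = 2.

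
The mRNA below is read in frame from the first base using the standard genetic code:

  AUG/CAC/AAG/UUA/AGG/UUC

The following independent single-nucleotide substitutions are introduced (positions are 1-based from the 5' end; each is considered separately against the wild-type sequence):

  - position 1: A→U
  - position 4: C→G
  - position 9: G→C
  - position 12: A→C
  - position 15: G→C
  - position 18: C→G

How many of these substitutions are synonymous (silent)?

Codon 1: AUG (Met) → UUG (Leu) — missense.
Codon 2: CAC (His) → GAC (Asp) — missense.
Codon 3: AAG (Lys) → AAC (Asn) — missense.
Codon 4: UUA (Leu) → UUC (Phe) — missense.
Codon 5: AGG (Arg) → AGC (Ser) — missense.
Codon 6: UUC (Phe) → UUG (Leu) — missense.
Synonymous: 0 of 6.

0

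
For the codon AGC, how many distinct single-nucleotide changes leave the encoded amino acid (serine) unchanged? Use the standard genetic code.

1

Position 1: none → 0 synonymous.
Position 2: none → 0 synonymous.
Position 3: AGU → 1 synonymous.
Total: 0 + 0 + 1 = 1.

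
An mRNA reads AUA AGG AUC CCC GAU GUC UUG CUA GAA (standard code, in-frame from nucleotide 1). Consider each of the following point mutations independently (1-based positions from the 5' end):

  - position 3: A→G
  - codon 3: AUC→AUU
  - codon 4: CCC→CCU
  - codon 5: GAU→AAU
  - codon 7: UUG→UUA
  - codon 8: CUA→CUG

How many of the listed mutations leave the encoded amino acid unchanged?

Codon 1: AUA (Ile) → AUG (Met) — missense.
Codon 3: AUC (Ile) → AUU (Ile) — synonymous.
Codon 4: CCC (Pro) → CCU (Pro) — synonymous.
Codon 5: GAU (Asp) → AAU (Asn) — missense.
Codon 7: UUG (Leu) → UUA (Leu) — synonymous.
Codon 8: CUA (Leu) → CUG (Leu) — synonymous.
Synonymous: 4 of 6.

4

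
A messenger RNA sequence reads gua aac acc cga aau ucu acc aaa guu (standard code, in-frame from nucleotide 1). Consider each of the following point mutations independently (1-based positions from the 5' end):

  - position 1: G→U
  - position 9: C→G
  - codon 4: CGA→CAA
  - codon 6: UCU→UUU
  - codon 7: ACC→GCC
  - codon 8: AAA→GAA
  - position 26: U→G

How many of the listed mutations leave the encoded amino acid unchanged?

Codon 1: GUA (Val) → UUA (Leu) — missense.
Codon 3: ACC (Thr) → ACG (Thr) — synonymous.
Codon 4: CGA (Arg) → CAA (Gln) — missense.
Codon 6: UCU (Ser) → UUU (Phe) — missense.
Codon 7: ACC (Thr) → GCC (Ala) — missense.
Codon 8: AAA (Lys) → GAA (Glu) — missense.
Codon 9: GUU (Val) → GGU (Gly) — missense.
Synonymous: 1 of 7.

1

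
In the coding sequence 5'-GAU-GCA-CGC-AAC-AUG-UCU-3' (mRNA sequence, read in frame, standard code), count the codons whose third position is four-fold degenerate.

Codon 1 GAU (Asp): third position 2-fold.
Codon 2 GCA (Ala): third position 4-fold.
Codon 3 CGC (Arg): third position 4-fold.
Codon 4 AAC (Asn): third position 2-fold.
Codon 5 AUG (Met): third position 1-fold.
Codon 6 UCU (Ser): third position 4-fold.
Four-fold degenerate third positions: 3.

3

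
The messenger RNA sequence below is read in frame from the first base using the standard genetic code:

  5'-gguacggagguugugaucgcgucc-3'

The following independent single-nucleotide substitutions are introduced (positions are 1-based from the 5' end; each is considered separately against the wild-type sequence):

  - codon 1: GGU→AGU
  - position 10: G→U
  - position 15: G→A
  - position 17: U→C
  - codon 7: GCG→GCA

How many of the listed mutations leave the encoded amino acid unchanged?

2

Codon 1: GGU (Gly) → AGU (Ser) — missense.
Codon 4: GUU (Val) → UUU (Phe) — missense.
Codon 5: GUG (Val) → GUA (Val) — synonymous.
Codon 6: AUC (Ile) → ACC (Thr) — missense.
Codon 7: GCG (Ala) → GCA (Ala) — synonymous.
Synonymous: 2 of 5.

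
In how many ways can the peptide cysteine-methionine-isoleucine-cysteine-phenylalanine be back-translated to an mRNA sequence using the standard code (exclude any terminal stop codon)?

24

Cys: 2 codons.
Met: 1 codon.
Ile: 3 codons.
Cys: 2 codons.
Phe: 2 codons.
2 × 1 × 3 × 2 × 2 = 24.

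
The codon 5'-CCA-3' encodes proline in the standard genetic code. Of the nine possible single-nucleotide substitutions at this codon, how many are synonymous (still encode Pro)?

3

Position 1: none → 0 synonymous.
Position 2: none → 0 synonymous.
Position 3: CCU, CCC, CCG → 3 synonymous.
Total: 0 + 0 + 3 = 3.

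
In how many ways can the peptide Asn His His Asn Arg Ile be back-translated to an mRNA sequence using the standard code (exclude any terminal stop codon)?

Asn: 2 codons.
His: 2 codons.
His: 2 codons.
Asn: 2 codons.
Arg: 6 codons.
Ile: 3 codons.
2 × 2 × 2 × 2 × 6 × 3 = 288.

288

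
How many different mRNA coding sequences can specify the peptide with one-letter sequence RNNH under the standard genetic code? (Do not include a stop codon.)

Arg: 6 codons.
Asn: 2 codons.
Asn: 2 codons.
His: 2 codons.
6 × 2 × 2 × 2 = 48.

48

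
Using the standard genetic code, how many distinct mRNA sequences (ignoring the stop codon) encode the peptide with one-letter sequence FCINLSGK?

Phe: 2 codons.
Cys: 2 codons.
Ile: 3 codons.
Asn: 2 codons.
Leu: 6 codons.
Ser: 6 codons.
Gly: 4 codons.
Lys: 2 codons.
2 × 2 × 3 × 2 × 6 × 6 × 4 × 2 = 6912.

6912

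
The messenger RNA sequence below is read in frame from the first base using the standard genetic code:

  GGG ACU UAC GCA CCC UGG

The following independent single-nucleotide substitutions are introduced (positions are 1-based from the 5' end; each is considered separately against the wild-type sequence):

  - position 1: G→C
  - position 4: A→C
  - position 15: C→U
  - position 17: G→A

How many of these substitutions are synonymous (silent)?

1

Codon 1: GGG (Gly) → CGG (Arg) — missense.
Codon 2: ACU (Thr) → CCU (Pro) — missense.
Codon 5: CCC (Pro) → CCU (Pro) — synonymous.
Codon 6: UGG (Trp) → UAG (Stop) — nonsense.
Synonymous: 1 of 4.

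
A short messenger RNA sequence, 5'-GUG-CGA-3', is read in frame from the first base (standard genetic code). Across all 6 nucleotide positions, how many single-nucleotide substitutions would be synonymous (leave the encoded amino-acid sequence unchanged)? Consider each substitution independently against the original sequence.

7

Codon 1 (GUG, Val): 3 synonymous substitutions.
Codon 2 (CGA, Arg): 4 synonymous substitutions.
Total: 3 + 4 = 7.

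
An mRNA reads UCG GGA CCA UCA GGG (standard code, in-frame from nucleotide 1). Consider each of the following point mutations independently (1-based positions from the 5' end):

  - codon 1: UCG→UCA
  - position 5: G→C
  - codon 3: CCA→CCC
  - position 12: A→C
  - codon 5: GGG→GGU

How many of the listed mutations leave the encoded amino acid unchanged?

Codon 1: UCG (Ser) → UCA (Ser) — synonymous.
Codon 2: GGA (Gly) → GCA (Ala) — missense.
Codon 3: CCA (Pro) → CCC (Pro) — synonymous.
Codon 4: UCA (Ser) → UCC (Ser) — synonymous.
Codon 5: GGG (Gly) → GGU (Gly) — synonymous.
Synonymous: 4 of 5.

4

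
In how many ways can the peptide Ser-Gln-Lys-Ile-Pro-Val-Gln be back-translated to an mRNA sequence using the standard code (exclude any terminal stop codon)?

Ser: 6 codons.
Gln: 2 codons.
Lys: 2 codons.
Ile: 3 codons.
Pro: 4 codons.
Val: 4 codons.
Gln: 2 codons.
6 × 2 × 2 × 3 × 4 × 4 × 2 = 2304.

2304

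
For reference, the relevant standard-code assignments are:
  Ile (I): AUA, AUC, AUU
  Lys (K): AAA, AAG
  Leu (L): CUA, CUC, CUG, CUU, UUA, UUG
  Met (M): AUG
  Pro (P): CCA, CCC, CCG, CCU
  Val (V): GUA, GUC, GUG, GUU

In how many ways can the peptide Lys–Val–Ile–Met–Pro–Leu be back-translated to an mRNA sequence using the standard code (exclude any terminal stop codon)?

576

Lys: 2 codons.
Val: 4 codons.
Ile: 3 codons.
Met: 1 codon.
Pro: 4 codons.
Leu: 6 codons.
2 × 4 × 3 × 1 × 4 × 6 = 576.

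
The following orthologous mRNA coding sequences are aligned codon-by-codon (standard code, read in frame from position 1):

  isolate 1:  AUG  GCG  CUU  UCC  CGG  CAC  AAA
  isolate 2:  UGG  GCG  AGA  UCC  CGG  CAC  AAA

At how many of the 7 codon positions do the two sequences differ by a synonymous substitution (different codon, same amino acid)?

Codon 1: AUG Met / UGG Trp — nonsynonymous.
Codon 2: GCG Ala / GCG Ala — identical.
Codon 3: CUU Leu / AGA Arg — nonsynonymous.
Codon 4: UCC Ser / UCC Ser — identical.
Codon 5: CGG Arg / CGG Arg — identical.
Codon 6: CAC His / CAC His — identical.
Codon 7: AAA Lys / AAA Lys — identical.
Synonymous differences: 0.

0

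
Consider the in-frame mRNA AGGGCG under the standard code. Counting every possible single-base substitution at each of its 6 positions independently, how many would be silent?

Codon 1 (AGG, Arg): 2 synonymous substitutions.
Codon 2 (GCG, Ala): 3 synonymous substitutions.
Total: 2 + 3 = 5.

5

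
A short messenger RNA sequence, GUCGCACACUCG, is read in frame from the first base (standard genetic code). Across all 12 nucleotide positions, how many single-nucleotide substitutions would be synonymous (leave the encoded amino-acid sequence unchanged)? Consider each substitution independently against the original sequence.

Codon 1 (GUC, Val): 3 synonymous substitutions.
Codon 2 (GCA, Ala): 3 synonymous substitutions.
Codon 3 (CAC, His): 1 synonymous substitution.
Codon 4 (UCG, Ser): 3 synonymous substitutions.
Total: 3 + 3 + 1 + 3 = 10.

10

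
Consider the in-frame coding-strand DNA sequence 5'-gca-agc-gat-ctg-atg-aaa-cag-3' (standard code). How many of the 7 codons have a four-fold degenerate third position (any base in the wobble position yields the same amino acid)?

2

Codon 1 GCA (Ala): third position 4-fold.
Codon 2 AGC (Ser): third position 2-fold.
Codon 3 GAT (Asp): third position 2-fold.
Codon 4 CTG (Leu): third position 4-fold.
Codon 5 ATG (Met): third position 1-fold.
Codon 6 AAA (Lys): third position 2-fold.
Codon 7 CAG (Gln): third position 2-fold.
Four-fold degenerate third positions: 2.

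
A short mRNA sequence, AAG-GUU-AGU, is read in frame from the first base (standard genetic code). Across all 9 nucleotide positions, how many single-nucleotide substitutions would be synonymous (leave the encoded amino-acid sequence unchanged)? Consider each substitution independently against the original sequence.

5

Codon 1 (AAG, Lys): 1 synonymous substitution.
Codon 2 (GUU, Val): 3 synonymous substitutions.
Codon 3 (AGU, Ser): 1 synonymous substitution.
Total: 1 + 3 + 1 = 5.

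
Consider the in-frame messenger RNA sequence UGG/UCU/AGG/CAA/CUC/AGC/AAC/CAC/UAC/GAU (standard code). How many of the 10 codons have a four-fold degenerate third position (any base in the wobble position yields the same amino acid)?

2

Codon 1 UGG (Trp): third position 1-fold.
Codon 2 UCU (Ser): third position 4-fold.
Codon 3 AGG (Arg): third position 2-fold.
Codon 4 CAA (Gln): third position 2-fold.
Codon 5 CUC (Leu): third position 4-fold.
Codon 6 AGC (Ser): third position 2-fold.
Codon 7 AAC (Asn): third position 2-fold.
Codon 8 CAC (His): third position 2-fold.
Codon 9 UAC (Tyr): third position 2-fold.
Codon 10 GAU (Asp): third position 2-fold.
Four-fold degenerate third positions: 2.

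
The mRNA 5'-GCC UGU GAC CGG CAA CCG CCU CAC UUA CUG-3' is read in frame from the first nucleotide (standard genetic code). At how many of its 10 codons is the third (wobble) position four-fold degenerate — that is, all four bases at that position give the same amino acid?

Codon 1 GCC (Ala): third position 4-fold.
Codon 2 UGU (Cys): third position 2-fold.
Codon 3 GAC (Asp): third position 2-fold.
Codon 4 CGG (Arg): third position 4-fold.
Codon 5 CAA (Gln): third position 2-fold.
Codon 6 CCG (Pro): third position 4-fold.
Codon 7 CCU (Pro): third position 4-fold.
Codon 8 CAC (His): third position 2-fold.
Codon 9 UUA (Leu): third position 2-fold.
Codon 10 CUG (Leu): third position 4-fold.
Four-fold degenerate third positions: 5.

5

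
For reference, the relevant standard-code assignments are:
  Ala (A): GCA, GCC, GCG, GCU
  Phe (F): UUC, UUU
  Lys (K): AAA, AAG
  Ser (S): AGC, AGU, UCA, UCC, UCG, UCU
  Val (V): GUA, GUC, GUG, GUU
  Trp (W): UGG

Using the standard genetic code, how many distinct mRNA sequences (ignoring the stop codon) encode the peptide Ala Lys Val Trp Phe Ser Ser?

Ala: 4 codons.
Lys: 2 codons.
Val: 4 codons.
Trp: 1 codon.
Phe: 2 codons.
Ser: 6 codons.
Ser: 6 codons.
4 × 2 × 4 × 1 × 2 × 6 × 6 = 2304.

2304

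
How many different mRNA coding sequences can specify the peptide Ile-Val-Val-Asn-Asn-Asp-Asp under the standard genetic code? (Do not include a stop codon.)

768

Ile: 3 codons.
Val: 4 codons.
Val: 4 codons.
Asn: 2 codons.
Asn: 2 codons.
Asp: 2 codons.
Asp: 2 codons.
3 × 4 × 4 × 2 × 2 × 2 × 2 = 768.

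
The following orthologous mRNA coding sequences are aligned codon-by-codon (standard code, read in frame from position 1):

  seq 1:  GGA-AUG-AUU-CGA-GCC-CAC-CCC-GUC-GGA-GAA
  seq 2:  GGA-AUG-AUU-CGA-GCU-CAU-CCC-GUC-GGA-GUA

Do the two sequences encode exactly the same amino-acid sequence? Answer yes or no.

no

Codon 1: GGA Gly / GGA Gly — identical.
Codon 2: AUG Met / AUG Met — identical.
Codon 3: AUU Ile / AUU Ile — identical.
Codon 4: CGA Arg / CGA Arg — identical.
Codon 5: GCC Ala / GCU Ala — synonymous.
Codon 6: CAC His / CAU His — synonymous.
Codon 7: CCC Pro / CCC Pro — identical.
Codon 8: GUC Val / GUC Val — identical.
Codon 9: GGA Gly / GGA Gly — identical.
Codon 10: GAA Glu / GUA Val — nonsynonymous.
Nonsynonymous differences: 1 → different protein.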